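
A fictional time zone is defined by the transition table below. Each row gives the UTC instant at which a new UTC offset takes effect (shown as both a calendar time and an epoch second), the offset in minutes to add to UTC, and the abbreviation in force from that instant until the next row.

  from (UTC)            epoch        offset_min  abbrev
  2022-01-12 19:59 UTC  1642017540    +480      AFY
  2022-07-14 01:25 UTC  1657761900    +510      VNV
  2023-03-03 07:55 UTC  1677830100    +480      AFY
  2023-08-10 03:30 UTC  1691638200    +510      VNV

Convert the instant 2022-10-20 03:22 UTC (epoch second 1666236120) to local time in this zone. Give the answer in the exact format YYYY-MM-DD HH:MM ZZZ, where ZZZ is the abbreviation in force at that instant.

2022-10-20 11:52 VNV

Query: 2022-10-20 03:22 UTC
Rule 2/4 (VNV, +08:30): 2022-07-14 01:25 UTC ≤ query < 2023-03-03 07:55 UTC
3·60 + 22 + 510 = 712 min
712 = 0·1440 + 712; 712 = 11·60 + 52 → 11:52, same day
→ 2022-10-20 11:52 VNV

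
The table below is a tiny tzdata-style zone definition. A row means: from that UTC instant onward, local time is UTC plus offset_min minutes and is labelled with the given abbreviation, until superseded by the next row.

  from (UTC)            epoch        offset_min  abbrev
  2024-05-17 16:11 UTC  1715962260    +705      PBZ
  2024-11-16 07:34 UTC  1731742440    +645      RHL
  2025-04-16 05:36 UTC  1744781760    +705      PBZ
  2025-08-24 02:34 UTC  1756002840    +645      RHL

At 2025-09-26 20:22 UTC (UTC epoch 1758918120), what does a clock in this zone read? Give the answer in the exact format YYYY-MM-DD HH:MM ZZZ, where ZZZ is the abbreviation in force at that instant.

2025-09-27 07:07 RHL

Query: 2025-09-26 20:22 UTC
Rule 4/4 (RHL, +10:45): 2025-08-24 02:34 UTC ≤ query < +∞
20·60 + 22 + 645 = 1867 min
1867 = 1·1440 + 427; 427 = 7·60 + 7 → 07:07, 2025-09-26 + 1 day = 2025-09-27
→ 2025-09-27 07:07 RHL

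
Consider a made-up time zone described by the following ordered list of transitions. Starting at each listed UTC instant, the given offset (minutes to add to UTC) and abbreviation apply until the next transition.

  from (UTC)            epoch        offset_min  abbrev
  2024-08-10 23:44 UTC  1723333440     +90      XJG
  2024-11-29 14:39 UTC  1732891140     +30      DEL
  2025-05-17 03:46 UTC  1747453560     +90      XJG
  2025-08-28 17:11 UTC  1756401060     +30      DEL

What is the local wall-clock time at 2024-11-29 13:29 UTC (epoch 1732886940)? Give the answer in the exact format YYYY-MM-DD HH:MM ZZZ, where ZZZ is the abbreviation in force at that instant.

Query: 2024-11-29 13:29 UTC
Rule 1/4 (XJG, +01:30): 2024-08-10 23:44 UTC ≤ query < 2024-11-29 14:39 UTC
13·60 + 29 + 90 = 899 min
899 = 0·1440 + 899; 899 = 14·60 + 59 → 14:59, same day
→ 2024-11-29 14:59 XJG

2024-11-29 14:59 XJG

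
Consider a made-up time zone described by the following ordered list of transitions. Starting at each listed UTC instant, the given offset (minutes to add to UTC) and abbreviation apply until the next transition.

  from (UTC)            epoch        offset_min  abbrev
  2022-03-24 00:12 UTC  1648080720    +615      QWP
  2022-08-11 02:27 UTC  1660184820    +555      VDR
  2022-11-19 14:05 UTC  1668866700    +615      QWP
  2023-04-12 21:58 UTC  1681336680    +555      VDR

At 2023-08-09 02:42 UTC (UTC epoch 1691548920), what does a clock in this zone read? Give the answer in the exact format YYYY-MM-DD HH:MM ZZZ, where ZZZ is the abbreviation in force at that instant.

Query: 2023-08-09 02:42 UTC
Rule 4/4 (VDR, +09:15): 2023-04-12 21:58 UTC ≤ query < +∞
2·60 + 42 + 555 = 717 min
717 = 0·1440 + 717; 717 = 11·60 + 57 → 11:57, same day
→ 2023-08-09 11:57 VDR

2023-08-09 11:57 VDR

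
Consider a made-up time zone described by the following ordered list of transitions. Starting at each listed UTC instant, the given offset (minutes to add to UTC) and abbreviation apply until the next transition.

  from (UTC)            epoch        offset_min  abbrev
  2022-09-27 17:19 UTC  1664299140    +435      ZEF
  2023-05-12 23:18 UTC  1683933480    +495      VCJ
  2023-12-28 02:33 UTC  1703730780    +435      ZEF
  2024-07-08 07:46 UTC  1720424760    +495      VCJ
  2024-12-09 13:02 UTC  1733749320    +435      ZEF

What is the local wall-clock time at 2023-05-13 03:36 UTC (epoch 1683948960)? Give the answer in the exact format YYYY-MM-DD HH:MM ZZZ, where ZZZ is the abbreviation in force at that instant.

2023-05-13 11:51 VCJ

Query: 2023-05-13 03:36 UTC
Rule 2/5 (VCJ, +08:15): 2023-05-12 23:18 UTC ≤ query < 2023-12-28 02:33 UTC
3·60 + 36 + 495 = 711 min
711 = 0·1440 + 711; 711 = 11·60 + 51 → 11:51, same day
→ 2023-05-13 11:51 VCJ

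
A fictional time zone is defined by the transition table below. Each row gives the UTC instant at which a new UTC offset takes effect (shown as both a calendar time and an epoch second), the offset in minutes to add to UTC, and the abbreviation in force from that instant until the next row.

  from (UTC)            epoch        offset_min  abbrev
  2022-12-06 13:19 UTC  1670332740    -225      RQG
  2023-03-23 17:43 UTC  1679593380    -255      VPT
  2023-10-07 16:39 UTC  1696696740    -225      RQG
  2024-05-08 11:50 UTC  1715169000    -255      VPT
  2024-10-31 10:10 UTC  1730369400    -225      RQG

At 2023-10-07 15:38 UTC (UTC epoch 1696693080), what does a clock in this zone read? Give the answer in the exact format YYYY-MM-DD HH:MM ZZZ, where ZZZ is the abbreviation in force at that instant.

Query: 2023-10-07 15:38 UTC
Rule 2/5 (VPT, -04:15): 2023-03-23 17:43 UTC ≤ query < 2023-10-07 16:39 UTC
15·60 + 38 - 255 = 683 min
683 = 0·1440 + 683; 683 = 11·60 + 23 → 11:23, same day
→ 2023-10-07 11:23 VPT

2023-10-07 11:23 VPT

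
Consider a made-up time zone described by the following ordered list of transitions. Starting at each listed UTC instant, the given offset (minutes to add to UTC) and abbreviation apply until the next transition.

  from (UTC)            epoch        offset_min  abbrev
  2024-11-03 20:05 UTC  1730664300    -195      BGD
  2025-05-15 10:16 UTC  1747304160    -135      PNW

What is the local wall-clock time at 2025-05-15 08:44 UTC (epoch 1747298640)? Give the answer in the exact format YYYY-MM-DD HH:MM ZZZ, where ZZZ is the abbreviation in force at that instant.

Query: 2025-05-15 08:44 UTC
Rule 1/2 (BGD, -03:15): 2024-11-03 20:05 UTC ≤ query < 2025-05-15 10:16 UTC
8·60 + 44 - 195 = 329 min
329 = 0·1440 + 329; 329 = 5·60 + 29 → 05:29, same day
→ 2025-05-15 05:29 BGD

2025-05-15 05:29 BGD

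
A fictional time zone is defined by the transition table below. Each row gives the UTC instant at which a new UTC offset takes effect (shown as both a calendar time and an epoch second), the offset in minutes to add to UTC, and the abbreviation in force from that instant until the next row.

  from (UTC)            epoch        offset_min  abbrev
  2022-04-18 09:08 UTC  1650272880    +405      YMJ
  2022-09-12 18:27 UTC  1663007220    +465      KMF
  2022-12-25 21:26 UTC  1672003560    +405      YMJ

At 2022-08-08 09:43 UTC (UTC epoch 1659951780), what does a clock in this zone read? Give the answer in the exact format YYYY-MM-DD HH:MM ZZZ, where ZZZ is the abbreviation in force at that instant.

Query: 2022-08-08 09:43 UTC
Rule 1/3 (YMJ, +06:45): 2022-04-18 09:08 UTC ≤ query < 2022-09-12 18:27 UTC
9·60 + 43 + 405 = 988 min
988 = 0·1440 + 988; 988 = 16·60 + 28 → 16:28, same day
→ 2022-08-08 16:28 YMJ

2022-08-08 16:28 YMJ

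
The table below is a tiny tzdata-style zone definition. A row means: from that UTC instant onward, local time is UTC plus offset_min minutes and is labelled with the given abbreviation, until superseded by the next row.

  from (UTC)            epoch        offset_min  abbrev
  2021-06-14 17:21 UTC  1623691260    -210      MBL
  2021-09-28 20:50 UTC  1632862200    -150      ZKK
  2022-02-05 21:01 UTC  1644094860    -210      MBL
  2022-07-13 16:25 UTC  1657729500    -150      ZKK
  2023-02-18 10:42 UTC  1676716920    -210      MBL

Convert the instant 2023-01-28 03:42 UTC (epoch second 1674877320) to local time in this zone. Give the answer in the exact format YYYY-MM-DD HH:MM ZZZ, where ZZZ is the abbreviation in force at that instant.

2023-01-28 01:12 ZKK

Query: 2023-01-28 03:42 UTC
Rule 4/5 (ZKK, -02:30): 2022-07-13 16:25 UTC ≤ query < 2023-02-18 10:42 UTC
3·60 + 42 - 150 = 72 min
72 = 0·1440 + 72; 72 = 1·60 + 12 → 01:12, same day
→ 2023-01-28 01:12 ZKK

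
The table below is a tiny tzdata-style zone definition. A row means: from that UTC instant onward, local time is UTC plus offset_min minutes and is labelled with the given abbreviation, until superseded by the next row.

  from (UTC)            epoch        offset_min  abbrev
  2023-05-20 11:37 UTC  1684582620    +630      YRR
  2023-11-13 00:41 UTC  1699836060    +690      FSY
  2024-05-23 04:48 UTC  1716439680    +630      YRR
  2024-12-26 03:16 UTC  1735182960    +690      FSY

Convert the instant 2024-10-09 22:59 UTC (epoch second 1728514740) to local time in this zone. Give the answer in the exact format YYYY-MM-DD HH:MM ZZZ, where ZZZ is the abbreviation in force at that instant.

2024-10-10 09:29 YRR

Query: 2024-10-09 22:59 UTC
Rule 3/4 (YRR, +10:30): 2024-05-23 04:48 UTC ≤ query < 2024-12-26 03:16 UTC
22·60 + 59 + 630 = 2009 min
2009 = 1·1440 + 569; 569 = 9·60 + 29 → 09:29, 2024-10-09 + 1 day = 2024-10-10
→ 2024-10-10 09:29 YRR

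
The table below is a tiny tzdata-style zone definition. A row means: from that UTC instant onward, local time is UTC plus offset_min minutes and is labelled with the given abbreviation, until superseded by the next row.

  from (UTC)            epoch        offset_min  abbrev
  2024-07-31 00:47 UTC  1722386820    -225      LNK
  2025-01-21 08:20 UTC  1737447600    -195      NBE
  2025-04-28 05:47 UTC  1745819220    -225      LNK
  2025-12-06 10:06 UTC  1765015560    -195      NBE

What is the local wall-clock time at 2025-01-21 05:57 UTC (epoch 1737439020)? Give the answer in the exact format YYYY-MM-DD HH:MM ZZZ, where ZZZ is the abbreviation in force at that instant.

2025-01-21 02:12 LNK

Query: 2025-01-21 05:57 UTC
Rule 1/4 (LNK, -03:45): 2024-07-31 00:47 UTC ≤ query < 2025-01-21 08:20 UTC
5·60 + 57 - 225 = 132 min
132 = 0·1440 + 132; 132 = 2·60 + 12 → 02:12, same day
→ 2025-01-21 02:12 LNK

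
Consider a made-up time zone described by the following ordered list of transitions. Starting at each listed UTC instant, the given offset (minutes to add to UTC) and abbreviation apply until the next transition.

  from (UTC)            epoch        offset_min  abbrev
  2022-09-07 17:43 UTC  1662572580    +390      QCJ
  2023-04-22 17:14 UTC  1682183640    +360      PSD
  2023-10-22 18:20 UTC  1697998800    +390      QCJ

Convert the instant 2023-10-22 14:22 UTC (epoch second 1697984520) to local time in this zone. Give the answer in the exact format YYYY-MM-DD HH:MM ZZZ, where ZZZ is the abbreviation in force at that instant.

2023-10-22 20:22 PSD

Query: 2023-10-22 14:22 UTC
Rule 2/3 (PSD, +06:00): 2023-04-22 17:14 UTC ≤ query < 2023-10-22 18:20 UTC
14·60 + 22 + 360 = 1222 min
1222 = 0·1440 + 1222; 1222 = 20·60 + 22 → 20:22, same day
→ 2023-10-22 20:22 PSD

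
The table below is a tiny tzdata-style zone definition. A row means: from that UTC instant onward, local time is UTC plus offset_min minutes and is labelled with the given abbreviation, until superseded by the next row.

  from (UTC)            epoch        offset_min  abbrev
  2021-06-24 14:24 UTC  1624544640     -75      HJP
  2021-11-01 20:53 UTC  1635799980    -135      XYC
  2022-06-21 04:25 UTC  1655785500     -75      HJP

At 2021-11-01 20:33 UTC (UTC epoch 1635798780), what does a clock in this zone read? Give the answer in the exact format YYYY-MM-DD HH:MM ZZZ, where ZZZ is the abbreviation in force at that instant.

2021-11-01 19:18 HJP

Query: 2021-11-01 20:33 UTC
Rule 1/3 (HJP, -01:15): 2021-06-24 14:24 UTC ≤ query < 2021-11-01 20:53 UTC
20·60 + 33 - 75 = 1158 min
1158 = 0·1440 + 1158; 1158 = 19·60 + 18 → 19:18, same day
→ 2021-11-01 19:18 HJP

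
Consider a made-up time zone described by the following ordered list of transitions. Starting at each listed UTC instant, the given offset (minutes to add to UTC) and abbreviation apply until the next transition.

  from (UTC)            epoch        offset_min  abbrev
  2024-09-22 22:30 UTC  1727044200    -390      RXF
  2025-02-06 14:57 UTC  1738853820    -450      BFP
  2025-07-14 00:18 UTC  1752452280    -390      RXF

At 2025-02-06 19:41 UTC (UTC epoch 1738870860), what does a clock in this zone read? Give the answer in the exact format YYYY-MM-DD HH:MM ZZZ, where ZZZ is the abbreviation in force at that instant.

Query: 2025-02-06 19:41 UTC
Rule 2/3 (BFP, -07:30): 2025-02-06 14:57 UTC ≤ query < 2025-07-14 00:18 UTC
19·60 + 41 - 450 = 731 min
731 = 0·1440 + 731; 731 = 12·60 + 11 → 12:11, same day
→ 2025-02-06 12:11 BFP

2025-02-06 12:11 BFP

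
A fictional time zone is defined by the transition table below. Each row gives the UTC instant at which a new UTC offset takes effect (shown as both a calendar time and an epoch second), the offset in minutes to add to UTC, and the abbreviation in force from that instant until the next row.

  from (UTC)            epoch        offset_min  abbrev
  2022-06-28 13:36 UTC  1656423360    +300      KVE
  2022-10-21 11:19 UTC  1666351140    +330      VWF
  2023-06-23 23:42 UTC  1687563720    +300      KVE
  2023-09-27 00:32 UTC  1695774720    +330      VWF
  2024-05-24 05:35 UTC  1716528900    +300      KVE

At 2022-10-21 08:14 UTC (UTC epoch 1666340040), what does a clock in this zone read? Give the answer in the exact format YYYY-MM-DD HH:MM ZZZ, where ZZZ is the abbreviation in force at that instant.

Query: 2022-10-21 08:14 UTC
Rule 1/5 (KVE, +05:00): 2022-06-28 13:36 UTC ≤ query < 2022-10-21 11:19 UTC
8·60 + 14 + 300 = 794 min
794 = 0·1440 + 794; 794 = 13·60 + 14 → 13:14, same day
→ 2022-10-21 13:14 KVE

2022-10-21 13:14 KVE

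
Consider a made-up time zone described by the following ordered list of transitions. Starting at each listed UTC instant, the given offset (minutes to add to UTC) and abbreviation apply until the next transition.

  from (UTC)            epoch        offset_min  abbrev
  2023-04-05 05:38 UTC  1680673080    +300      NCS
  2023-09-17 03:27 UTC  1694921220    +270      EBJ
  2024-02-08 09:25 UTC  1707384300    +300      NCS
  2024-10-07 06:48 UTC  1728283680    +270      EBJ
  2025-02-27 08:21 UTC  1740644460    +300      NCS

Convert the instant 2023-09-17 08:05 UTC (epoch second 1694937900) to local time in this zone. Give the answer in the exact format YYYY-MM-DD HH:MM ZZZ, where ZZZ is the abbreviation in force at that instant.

2023-09-17 12:35 EBJ

Query: 2023-09-17 08:05 UTC
Rule 2/5 (EBJ, +04:30): 2023-09-17 03:27 UTC ≤ query < 2024-02-08 09:25 UTC
8·60 + 5 + 270 = 755 min
755 = 0·1440 + 755; 755 = 12·60 + 35 → 12:35, same day
→ 2023-09-17 12:35 EBJ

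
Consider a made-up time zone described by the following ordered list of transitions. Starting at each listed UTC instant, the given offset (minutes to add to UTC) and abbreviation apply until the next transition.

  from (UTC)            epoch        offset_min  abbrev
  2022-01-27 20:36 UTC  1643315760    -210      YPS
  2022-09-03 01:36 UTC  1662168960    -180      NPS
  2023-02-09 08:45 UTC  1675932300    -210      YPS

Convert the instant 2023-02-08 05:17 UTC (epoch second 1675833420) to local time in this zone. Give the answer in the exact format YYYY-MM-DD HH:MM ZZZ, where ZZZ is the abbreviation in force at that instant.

2023-02-08 02:17 NPS

Query: 2023-02-08 05:17 UTC
Rule 2/3 (NPS, -03:00): 2022-09-03 01:36 UTC ≤ query < 2023-02-09 08:45 UTC
5·60 + 17 - 180 = 137 min
137 = 0·1440 + 137; 137 = 2·60 + 17 → 02:17, same day
→ 2023-02-08 02:17 NPS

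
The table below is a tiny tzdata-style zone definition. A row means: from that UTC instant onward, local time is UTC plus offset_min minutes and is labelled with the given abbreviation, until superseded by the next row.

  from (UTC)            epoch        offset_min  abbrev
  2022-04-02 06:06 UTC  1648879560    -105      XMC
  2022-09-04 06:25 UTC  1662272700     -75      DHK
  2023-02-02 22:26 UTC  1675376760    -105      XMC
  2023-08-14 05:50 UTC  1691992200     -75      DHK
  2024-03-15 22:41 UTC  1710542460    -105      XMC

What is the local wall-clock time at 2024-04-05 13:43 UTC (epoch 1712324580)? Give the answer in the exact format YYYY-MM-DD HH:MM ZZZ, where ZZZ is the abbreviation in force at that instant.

Query: 2024-04-05 13:43 UTC
Rule 5/5 (XMC, -01:45): 2024-03-15 22:41 UTC ≤ query < +∞
13·60 + 43 - 105 = 718 min
718 = 0·1440 + 718; 718 = 11·60 + 58 → 11:58, same day
→ 2024-04-05 11:58 XMC

2024-04-05 11:58 XMC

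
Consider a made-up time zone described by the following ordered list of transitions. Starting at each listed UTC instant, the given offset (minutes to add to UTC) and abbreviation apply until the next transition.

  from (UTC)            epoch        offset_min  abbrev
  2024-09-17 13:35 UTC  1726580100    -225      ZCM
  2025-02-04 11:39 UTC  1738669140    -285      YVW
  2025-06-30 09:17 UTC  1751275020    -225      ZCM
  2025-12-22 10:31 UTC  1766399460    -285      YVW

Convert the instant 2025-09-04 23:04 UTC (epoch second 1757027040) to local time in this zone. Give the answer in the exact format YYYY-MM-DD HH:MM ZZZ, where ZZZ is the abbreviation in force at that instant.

Query: 2025-09-04 23:04 UTC
Rule 3/4 (ZCM, -03:45): 2025-06-30 09:17 UTC ≤ query < 2025-12-22 10:31 UTC
23·60 + 4 - 225 = 1159 min
1159 = 0·1440 + 1159; 1159 = 19·60 + 19 → 19:19, same day
→ 2025-09-04 19:19 ZCM

2025-09-04 19:19 ZCM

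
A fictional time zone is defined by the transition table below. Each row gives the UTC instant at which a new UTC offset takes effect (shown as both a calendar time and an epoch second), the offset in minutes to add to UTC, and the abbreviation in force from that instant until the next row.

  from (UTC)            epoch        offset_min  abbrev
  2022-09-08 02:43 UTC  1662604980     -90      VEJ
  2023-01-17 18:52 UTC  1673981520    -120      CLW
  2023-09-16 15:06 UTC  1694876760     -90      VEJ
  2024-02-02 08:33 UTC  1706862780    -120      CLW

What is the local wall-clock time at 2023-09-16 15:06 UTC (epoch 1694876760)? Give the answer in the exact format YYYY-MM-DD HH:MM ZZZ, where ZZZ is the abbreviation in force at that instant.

2023-09-16 13:36 VEJ

Query: 2023-09-16 15:06 UTC
Rule 3/4 (VEJ, -01:30): 2023-09-16 15:06 UTC ≤ query < 2024-02-02 08:33 UTC
15·60 + 6 - 90 = 816 min
816 = 0·1440 + 816; 816 = 13·60 + 36 → 13:36, same day
→ 2023-09-16 13:36 VEJ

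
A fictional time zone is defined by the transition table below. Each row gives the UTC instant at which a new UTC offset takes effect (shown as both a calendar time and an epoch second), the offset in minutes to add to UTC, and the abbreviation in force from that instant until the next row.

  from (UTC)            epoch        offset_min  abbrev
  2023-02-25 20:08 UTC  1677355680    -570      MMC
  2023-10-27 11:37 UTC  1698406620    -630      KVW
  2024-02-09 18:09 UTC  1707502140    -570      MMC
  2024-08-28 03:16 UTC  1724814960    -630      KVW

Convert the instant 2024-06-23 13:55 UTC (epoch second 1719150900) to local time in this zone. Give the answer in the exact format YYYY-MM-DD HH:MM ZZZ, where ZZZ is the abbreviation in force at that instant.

2024-06-23 04:25 MMC

Query: 2024-06-23 13:55 UTC
Rule 3/4 (MMC, -09:30): 2024-02-09 18:09 UTC ≤ query < 2024-08-28 03:16 UTC
13·60 + 55 - 570 = 265 min
265 = 0·1440 + 265; 265 = 4·60 + 25 → 04:25, same day
→ 2024-06-23 04:25 MMC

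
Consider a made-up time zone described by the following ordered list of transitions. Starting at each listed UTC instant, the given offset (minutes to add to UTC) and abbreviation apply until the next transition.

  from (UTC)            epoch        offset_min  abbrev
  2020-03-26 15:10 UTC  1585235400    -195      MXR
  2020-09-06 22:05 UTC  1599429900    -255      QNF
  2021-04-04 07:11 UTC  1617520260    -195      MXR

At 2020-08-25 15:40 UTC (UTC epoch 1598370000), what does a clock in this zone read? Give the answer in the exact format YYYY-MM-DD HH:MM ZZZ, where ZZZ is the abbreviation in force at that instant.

2020-08-25 12:25 MXR

Query: 2020-08-25 15:40 UTC
Rule 1/3 (MXR, -03:15): 2020-03-26 15:10 UTC ≤ query < 2020-09-06 22:05 UTC
15·60 + 40 - 195 = 745 min
745 = 0·1440 + 745; 745 = 12·60 + 25 → 12:25, same day
→ 2020-08-25 12:25 MXR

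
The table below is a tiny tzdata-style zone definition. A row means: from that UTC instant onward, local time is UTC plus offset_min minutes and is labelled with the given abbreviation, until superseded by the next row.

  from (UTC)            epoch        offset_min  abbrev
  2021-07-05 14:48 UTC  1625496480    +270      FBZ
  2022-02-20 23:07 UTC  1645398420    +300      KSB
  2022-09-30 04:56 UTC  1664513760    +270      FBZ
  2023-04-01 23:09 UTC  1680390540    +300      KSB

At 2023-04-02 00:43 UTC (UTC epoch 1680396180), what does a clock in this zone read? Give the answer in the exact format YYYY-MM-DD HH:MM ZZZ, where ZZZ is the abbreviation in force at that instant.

Query: 2023-04-02 00:43 UTC
Rule 4/4 (KSB, +05:00): 2023-04-01 23:09 UTC ≤ query < +∞
0·60 + 43 + 300 = 343 min
343 = 0·1440 + 343; 343 = 5·60 + 43 → 05:43, same day
→ 2023-04-02 05:43 KSB

2023-04-02 05:43 KSB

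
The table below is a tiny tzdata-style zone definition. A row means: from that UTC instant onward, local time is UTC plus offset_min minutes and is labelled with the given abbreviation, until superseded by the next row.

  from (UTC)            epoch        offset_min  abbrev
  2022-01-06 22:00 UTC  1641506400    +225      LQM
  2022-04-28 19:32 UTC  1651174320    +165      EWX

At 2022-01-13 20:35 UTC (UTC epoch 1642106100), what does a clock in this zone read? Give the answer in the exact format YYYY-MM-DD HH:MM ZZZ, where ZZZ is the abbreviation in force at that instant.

Query: 2022-01-13 20:35 UTC
Rule 1/2 (LQM, +03:45): 2022-01-06 22:00 UTC ≤ query < 2022-04-28 19:32 UTC
20·60 + 35 + 225 = 1460 min
1460 = 1·1440 + 20; 20 = 0·60 + 20 → 00:20, 2022-01-13 + 1 day = 2022-01-14
→ 2022-01-14 00:20 LQM

2022-01-14 00:20 LQM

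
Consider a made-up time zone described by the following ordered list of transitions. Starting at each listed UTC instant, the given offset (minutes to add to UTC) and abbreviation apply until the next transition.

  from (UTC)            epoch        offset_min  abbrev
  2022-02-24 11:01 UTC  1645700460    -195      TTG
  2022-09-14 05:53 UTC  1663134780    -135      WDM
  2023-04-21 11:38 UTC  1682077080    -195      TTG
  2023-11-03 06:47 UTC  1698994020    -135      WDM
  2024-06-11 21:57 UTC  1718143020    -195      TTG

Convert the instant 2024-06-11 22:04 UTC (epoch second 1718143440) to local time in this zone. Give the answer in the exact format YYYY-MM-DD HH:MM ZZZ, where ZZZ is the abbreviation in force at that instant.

2024-06-11 18:49 TTG

Query: 2024-06-11 22:04 UTC
Rule 5/5 (TTG, -03:15): 2024-06-11 21:57 UTC ≤ query < +∞
22·60 + 4 - 195 = 1129 min
1129 = 0·1440 + 1129; 1129 = 18·60 + 49 → 18:49, same day
→ 2024-06-11 18:49 TTG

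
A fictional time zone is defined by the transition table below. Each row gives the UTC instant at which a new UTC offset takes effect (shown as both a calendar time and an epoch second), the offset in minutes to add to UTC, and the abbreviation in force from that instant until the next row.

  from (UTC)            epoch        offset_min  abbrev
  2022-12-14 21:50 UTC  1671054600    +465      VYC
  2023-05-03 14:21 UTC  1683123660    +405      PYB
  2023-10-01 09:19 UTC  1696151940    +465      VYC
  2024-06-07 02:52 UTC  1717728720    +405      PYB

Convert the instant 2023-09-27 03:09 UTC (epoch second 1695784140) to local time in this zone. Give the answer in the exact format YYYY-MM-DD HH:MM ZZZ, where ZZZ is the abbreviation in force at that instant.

2023-09-27 09:54 PYB

Query: 2023-09-27 03:09 UTC
Rule 2/4 (PYB, +06:45): 2023-05-03 14:21 UTC ≤ query < 2023-10-01 09:19 UTC
3·60 + 9 + 405 = 594 min
594 = 0·1440 + 594; 594 = 9·60 + 54 → 09:54, same day
→ 2023-09-27 09:54 PYB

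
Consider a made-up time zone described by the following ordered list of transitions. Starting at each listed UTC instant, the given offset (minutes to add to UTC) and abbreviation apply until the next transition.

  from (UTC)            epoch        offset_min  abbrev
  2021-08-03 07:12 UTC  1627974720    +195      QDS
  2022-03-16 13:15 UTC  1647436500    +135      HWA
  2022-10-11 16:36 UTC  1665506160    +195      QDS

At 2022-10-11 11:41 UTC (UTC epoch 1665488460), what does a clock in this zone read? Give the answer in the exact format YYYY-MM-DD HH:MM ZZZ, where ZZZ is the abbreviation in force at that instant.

2022-10-11 13:56 HWA

Query: 2022-10-11 11:41 UTC
Rule 2/3 (HWA, +02:15): 2022-03-16 13:15 UTC ≤ query < 2022-10-11 16:36 UTC
11·60 + 41 + 135 = 836 min
836 = 0·1440 + 836; 836 = 13·60 + 56 → 13:56, same day
→ 2022-10-11 13:56 HWA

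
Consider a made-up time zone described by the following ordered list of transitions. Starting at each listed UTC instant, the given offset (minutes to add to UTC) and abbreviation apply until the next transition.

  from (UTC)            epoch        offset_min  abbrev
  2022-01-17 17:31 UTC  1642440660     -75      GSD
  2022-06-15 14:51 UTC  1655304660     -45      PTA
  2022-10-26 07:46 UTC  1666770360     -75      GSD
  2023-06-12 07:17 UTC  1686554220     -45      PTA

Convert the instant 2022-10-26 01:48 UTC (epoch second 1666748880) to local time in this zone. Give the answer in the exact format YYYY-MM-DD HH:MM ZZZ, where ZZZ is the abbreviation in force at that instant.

2022-10-26 01:03 PTA

Query: 2022-10-26 01:48 UTC
Rule 2/4 (PTA, -00:45): 2022-06-15 14:51 UTC ≤ query < 2022-10-26 07:46 UTC
1·60 + 48 - 45 = 63 min
63 = 0·1440 + 63; 63 = 1·60 + 3 → 01:03, same day
→ 2022-10-26 01:03 PTA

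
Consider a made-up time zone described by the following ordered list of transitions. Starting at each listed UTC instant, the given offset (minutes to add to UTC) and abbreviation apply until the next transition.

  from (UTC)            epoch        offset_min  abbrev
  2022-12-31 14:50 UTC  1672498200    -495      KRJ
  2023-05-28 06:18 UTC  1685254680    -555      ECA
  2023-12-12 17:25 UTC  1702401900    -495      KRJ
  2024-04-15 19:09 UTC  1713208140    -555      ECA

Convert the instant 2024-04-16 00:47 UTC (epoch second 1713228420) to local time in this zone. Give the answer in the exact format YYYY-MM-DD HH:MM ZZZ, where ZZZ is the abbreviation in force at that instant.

2024-04-15 15:32 ECA

Query: 2024-04-16 00:47 UTC
Rule 4/4 (ECA, -09:15): 2024-04-15 19:09 UTC ≤ query < +∞
0·60 + 47 - 555 = -508 min
-508 = -1·1440 + 932; 932 = 15·60 + 32 → 15:32, 2024-04-16 - 1 day = 2024-04-15
→ 2024-04-15 15:32 ECA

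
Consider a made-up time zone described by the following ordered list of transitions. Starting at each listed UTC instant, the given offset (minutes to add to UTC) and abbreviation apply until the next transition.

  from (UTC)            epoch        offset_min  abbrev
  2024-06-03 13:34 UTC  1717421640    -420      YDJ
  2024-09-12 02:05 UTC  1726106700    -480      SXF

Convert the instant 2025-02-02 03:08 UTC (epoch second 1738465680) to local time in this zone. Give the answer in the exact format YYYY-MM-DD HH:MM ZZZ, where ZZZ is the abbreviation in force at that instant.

2025-02-01 19:08 SXF

Query: 2025-02-02 03:08 UTC
Rule 2/2 (SXF, -08:00): 2024-09-12 02:05 UTC ≤ query < +∞
3·60 + 8 - 480 = -292 min
-292 = -1·1440 + 1148; 1148 = 19·60 + 8 → 19:08, 2025-02-02 - 1 day = 2025-02-01
→ 2025-02-01 19:08 SXF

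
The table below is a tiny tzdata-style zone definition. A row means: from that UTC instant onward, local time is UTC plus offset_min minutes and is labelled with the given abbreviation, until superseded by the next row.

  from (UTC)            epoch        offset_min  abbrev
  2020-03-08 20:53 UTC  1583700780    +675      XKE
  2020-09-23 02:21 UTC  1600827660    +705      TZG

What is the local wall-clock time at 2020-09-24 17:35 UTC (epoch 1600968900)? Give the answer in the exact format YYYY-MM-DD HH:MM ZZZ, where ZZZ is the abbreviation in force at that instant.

2020-09-25 05:20 TZG

Query: 2020-09-24 17:35 UTC
Rule 2/2 (TZG, +11:45): 2020-09-23 02:21 UTC ≤ query < +∞
17·60 + 35 + 705 = 1760 min
1760 = 1·1440 + 320; 320 = 5·60 + 20 → 05:20, 2020-09-24 + 1 day = 2020-09-25
→ 2020-09-25 05:20 TZG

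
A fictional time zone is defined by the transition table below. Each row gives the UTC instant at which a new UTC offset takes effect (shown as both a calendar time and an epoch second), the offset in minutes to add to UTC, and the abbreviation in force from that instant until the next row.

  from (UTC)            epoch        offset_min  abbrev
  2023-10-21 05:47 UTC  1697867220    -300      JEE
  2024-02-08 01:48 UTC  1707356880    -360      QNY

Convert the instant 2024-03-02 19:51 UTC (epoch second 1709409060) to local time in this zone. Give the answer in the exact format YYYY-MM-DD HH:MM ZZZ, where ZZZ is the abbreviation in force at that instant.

Query: 2024-03-02 19:51 UTC
Rule 2/2 (QNY, -06:00): 2024-02-08 01:48 UTC ≤ query < +∞
19·60 + 51 - 360 = 831 min
831 = 0·1440 + 831; 831 = 13·60 + 51 → 13:51, same day
→ 2024-03-02 13:51 QNY

2024-03-02 13:51 QNY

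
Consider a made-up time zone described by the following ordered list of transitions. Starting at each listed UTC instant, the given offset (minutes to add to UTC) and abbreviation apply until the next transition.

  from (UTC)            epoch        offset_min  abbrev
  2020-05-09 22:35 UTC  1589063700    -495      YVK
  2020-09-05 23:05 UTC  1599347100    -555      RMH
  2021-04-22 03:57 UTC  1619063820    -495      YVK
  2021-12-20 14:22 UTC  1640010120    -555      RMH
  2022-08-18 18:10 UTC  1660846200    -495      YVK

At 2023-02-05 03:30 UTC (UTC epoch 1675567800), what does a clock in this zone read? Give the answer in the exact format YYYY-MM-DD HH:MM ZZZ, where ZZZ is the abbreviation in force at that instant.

2023-02-04 19:15 YVK

Query: 2023-02-05 03:30 UTC
Rule 5/5 (YVK, -08:15): 2022-08-18 18:10 UTC ≤ query < +∞
3·60 + 30 - 495 = -285 min
-285 = -1·1440 + 1155; 1155 = 19·60 + 15 → 19:15, 2023-02-05 - 1 day = 2023-02-04
→ 2023-02-04 19:15 YVK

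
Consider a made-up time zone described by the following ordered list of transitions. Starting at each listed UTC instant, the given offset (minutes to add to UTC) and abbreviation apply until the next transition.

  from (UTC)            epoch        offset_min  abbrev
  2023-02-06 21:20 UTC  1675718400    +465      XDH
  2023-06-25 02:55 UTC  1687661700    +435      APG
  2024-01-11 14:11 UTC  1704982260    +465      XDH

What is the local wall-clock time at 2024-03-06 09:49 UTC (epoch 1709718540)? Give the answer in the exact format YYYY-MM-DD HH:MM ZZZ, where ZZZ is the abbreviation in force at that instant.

Query: 2024-03-06 09:49 UTC
Rule 3/3 (XDH, +07:45): 2024-01-11 14:11 UTC ≤ query < +∞
9·60 + 49 + 465 = 1054 min
1054 = 0·1440 + 1054; 1054 = 17·60 + 34 → 17:34, same day
→ 2024-03-06 17:34 XDH

2024-03-06 17:34 XDH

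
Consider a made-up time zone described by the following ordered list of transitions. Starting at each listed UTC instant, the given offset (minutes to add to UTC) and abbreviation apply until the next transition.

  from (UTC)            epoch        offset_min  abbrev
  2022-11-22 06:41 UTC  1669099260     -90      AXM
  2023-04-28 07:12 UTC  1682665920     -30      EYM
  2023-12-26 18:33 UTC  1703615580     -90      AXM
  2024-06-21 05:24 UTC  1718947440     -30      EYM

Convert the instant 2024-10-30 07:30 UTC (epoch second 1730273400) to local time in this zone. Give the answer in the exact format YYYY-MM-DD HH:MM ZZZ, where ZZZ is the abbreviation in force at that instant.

Query: 2024-10-30 07:30 UTC
Rule 4/4 (EYM, -00:30): 2024-06-21 05:24 UTC ≤ query < +∞
7·60 + 30 - 30 = 420 min
420 = 0·1440 + 420; 420 = 7·60 + 0 → 07:00, same day
→ 2024-10-30 07:00 EYM

2024-10-30 07:00 EYM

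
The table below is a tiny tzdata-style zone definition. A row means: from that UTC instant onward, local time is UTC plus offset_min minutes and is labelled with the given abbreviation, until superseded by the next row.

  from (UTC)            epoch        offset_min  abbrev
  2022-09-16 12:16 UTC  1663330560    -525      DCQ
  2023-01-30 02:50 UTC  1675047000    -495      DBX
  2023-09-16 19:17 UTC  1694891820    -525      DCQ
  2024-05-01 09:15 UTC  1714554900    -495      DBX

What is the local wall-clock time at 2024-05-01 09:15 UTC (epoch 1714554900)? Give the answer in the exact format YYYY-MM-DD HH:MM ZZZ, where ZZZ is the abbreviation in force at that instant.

Query: 2024-05-01 09:15 UTC
Rule 4/4 (DBX, -08:15): 2024-05-01 09:15 UTC ≤ query < +∞
9·60 + 15 - 495 = 60 min
60 = 0·1440 + 60; 60 = 1·60 + 0 → 01:00, same day
→ 2024-05-01 01:00 DBX

2024-05-01 01:00 DBX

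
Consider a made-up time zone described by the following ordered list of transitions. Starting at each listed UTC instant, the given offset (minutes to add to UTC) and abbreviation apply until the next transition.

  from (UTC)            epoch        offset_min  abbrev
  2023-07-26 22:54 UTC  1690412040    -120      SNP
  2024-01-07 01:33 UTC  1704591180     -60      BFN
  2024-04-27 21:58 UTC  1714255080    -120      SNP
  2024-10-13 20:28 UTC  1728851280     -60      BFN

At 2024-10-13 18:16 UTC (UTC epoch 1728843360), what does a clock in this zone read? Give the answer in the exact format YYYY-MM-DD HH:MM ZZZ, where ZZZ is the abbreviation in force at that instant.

Query: 2024-10-13 18:16 UTC
Rule 3/4 (SNP, -02:00): 2024-04-27 21:58 UTC ≤ query < 2024-10-13 20:28 UTC
18·60 + 16 - 120 = 976 min
976 = 0·1440 + 976; 976 = 16·60 + 16 → 16:16, same day
→ 2024-10-13 16:16 SNP

2024-10-13 16:16 SNP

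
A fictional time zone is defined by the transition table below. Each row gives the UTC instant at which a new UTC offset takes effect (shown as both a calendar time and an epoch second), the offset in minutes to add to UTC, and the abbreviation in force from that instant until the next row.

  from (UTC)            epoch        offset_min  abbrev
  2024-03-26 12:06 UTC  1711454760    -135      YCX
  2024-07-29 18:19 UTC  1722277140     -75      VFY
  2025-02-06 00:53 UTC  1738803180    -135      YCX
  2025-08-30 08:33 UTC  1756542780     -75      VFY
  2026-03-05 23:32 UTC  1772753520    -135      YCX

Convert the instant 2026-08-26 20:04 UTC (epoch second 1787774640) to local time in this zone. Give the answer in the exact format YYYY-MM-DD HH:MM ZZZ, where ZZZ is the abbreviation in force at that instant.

Query: 2026-08-26 20:04 UTC
Rule 5/5 (YCX, -02:15): 2026-03-05 23:32 UTC ≤ query < +∞
20·60 + 4 - 135 = 1069 min
1069 = 0·1440 + 1069; 1069 = 17·60 + 49 → 17:49, same day
→ 2026-08-26 17:49 YCX

2026-08-26 17:49 YCX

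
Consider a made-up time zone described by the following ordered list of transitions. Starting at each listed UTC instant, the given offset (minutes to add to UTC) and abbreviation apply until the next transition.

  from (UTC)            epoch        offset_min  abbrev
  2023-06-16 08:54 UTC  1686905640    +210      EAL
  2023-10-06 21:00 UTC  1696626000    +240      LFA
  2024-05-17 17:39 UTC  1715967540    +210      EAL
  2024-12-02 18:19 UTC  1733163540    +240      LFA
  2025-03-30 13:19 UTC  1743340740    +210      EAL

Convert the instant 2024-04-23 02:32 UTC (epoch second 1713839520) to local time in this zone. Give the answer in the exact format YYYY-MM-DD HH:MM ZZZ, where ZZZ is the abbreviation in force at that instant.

2024-04-23 06:32 LFA

Query: 2024-04-23 02:32 UTC
Rule 2/5 (LFA, +04:00): 2023-10-06 21:00 UTC ≤ query < 2024-05-17 17:39 UTC
2·60 + 32 + 240 = 392 min
392 = 0·1440 + 392; 392 = 6·60 + 32 → 06:32, same day
→ 2024-04-23 06:32 LFA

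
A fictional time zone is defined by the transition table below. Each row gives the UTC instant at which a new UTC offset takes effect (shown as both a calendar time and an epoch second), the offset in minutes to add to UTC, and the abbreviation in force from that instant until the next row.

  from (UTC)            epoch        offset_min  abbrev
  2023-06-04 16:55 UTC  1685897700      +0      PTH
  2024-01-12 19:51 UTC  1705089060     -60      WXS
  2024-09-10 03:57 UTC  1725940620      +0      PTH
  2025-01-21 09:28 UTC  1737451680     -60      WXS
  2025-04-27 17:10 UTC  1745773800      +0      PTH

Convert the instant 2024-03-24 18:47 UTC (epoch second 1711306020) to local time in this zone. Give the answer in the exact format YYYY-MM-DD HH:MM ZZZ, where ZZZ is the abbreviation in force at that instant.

Query: 2024-03-24 18:47 UTC
Rule 2/5 (WXS, -01:00): 2024-01-12 19:51 UTC ≤ query < 2024-09-10 03:57 UTC
18·60 + 47 - 60 = 1067 min
1067 = 0·1440 + 1067; 1067 = 17·60 + 47 → 17:47, same day
→ 2024-03-24 17:47 WXS

2024-03-24 17:47 WXS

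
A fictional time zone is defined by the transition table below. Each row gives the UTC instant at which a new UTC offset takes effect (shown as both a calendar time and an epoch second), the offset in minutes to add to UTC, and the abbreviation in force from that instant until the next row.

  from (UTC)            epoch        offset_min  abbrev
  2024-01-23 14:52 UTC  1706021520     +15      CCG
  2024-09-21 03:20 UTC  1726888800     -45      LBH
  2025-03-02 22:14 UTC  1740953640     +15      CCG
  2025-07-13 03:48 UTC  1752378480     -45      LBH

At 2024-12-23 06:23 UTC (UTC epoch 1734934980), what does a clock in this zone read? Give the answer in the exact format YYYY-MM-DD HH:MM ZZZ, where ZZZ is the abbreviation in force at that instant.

Query: 2024-12-23 06:23 UTC
Rule 2/4 (LBH, -00:45): 2024-09-21 03:20 UTC ≤ query < 2025-03-02 22:14 UTC
6·60 + 23 - 45 = 338 min
338 = 0·1440 + 338; 338 = 5·60 + 38 → 05:38, same day
→ 2024-12-23 05:38 LBH

2024-12-23 05:38 LBH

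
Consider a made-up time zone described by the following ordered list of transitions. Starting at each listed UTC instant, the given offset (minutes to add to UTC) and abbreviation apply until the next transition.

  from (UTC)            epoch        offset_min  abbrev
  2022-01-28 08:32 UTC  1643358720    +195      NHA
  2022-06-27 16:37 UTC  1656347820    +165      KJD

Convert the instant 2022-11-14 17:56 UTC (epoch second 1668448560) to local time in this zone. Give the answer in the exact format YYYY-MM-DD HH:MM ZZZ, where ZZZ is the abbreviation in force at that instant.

2022-11-14 20:41 KJD

Query: 2022-11-14 17:56 UTC
Rule 2/2 (KJD, +02:45): 2022-06-27 16:37 UTC ≤ query < +∞
17·60 + 56 + 165 = 1241 min
1241 = 0·1440 + 1241; 1241 = 20·60 + 41 → 20:41, same day
→ 2022-11-14 20:41 KJD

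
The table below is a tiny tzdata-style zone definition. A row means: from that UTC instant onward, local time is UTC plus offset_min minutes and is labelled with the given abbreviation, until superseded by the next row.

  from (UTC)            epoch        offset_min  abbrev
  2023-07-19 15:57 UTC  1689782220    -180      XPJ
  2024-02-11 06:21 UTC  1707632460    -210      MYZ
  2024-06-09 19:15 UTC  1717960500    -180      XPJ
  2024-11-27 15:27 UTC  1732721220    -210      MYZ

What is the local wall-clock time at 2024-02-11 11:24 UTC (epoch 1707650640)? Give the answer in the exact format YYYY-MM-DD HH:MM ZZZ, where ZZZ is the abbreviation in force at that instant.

Query: 2024-02-11 11:24 UTC
Rule 2/4 (MYZ, -03:30): 2024-02-11 06:21 UTC ≤ query < 2024-06-09 19:15 UTC
11·60 + 24 - 210 = 474 min
474 = 0·1440 + 474; 474 = 7·60 + 54 → 07:54, same day
→ 2024-02-11 07:54 MYZ

2024-02-11 07:54 MYZ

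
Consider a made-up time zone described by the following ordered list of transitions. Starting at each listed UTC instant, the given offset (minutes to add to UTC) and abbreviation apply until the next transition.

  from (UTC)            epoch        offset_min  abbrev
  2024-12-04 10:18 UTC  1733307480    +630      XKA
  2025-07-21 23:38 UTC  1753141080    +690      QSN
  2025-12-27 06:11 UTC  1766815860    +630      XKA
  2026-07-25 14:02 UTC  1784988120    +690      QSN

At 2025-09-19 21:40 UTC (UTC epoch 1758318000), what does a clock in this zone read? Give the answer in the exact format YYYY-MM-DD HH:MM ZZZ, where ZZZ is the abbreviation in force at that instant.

Query: 2025-09-19 21:40 UTC
Rule 2/4 (QSN, +11:30): 2025-07-21 23:38 UTC ≤ query < 2025-12-27 06:11 UTC
21·60 + 40 + 690 = 1990 min
1990 = 1·1440 + 550; 550 = 9·60 + 10 → 09:10, 2025-09-19 + 1 day = 2025-09-20
→ 2025-09-20 09:10 QSN

2025-09-20 09:10 QSN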